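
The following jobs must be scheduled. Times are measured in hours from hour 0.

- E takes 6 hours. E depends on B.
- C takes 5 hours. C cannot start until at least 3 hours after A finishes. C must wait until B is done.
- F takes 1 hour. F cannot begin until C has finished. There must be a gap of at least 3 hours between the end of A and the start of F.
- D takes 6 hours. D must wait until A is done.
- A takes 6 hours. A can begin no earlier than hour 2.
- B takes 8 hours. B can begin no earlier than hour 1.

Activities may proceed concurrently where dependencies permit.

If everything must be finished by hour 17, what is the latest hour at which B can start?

3

Nothing follows F; the deadline of hour 17 is its only limit. It must start by 17 − 1 = hour 16.
Since F (must start by hour 16) depends on it, C must finish by hour 16. Backing off its 5-hour duration gives a latest start of hour 11.
E must finish by hour 17; it takes 6 hours, so it must start by 17 − 6 = hour 11.
For B: C (must start by hour 11); E (must start by hour 11). The most restrictive is hour 11; with an 8-hour duration, B must start by hour 3.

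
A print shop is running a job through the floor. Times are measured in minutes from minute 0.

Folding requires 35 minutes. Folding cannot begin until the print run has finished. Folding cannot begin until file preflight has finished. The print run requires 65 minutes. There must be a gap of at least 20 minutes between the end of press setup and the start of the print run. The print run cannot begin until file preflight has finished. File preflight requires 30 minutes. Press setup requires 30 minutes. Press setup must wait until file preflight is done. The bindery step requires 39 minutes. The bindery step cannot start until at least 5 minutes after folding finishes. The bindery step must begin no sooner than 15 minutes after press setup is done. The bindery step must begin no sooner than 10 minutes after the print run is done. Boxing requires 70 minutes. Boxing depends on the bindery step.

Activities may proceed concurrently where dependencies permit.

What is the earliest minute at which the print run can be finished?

145

Nothing blocks file preflight, so it runs from minute 0 to minute 30.
Press setup waits on file preflight (finishes minute 30), so it starts at minute 30 and finishes at 30 + 30 = minute 60.
The print run has to wait for press setup (finishes minute 60, plus 20-minute gap → minute 80); file preflight (finishes minute 30). The latest of these is minute 80, so the print run runs minute 80 to 80 + 65 = minute 145.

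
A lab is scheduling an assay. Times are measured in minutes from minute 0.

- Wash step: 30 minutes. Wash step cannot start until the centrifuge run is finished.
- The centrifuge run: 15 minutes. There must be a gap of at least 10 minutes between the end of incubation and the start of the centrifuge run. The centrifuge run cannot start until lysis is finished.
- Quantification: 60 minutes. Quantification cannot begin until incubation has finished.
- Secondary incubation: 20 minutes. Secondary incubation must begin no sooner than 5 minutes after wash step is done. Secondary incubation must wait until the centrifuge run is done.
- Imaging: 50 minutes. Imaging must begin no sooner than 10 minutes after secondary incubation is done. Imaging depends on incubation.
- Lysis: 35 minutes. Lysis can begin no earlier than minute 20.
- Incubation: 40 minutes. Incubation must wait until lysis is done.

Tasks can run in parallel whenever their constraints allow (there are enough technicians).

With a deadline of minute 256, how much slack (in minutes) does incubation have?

After its own release at minute 20, lysis can start at minute 20 and finishes at minute 55.
Incubation cannot begin until lysis (finishes minute 55). It runs from minute 55 to 55 + 40 = minute 95.

Working backward from the deadline:
Nothing follows imaging; the deadline of minute 256 is its only limit. It must start by 256 − 50 = minute 206.
Secondary incubation feeds into imaging (must start by minute 206, minus 10-minute gap → minute 196); so secondary incubation must finish by minute 196 and therefore start by minute 176.
Wash step feeds into secondary incubation (must start by minute 176, minus 5-minute gap → minute 171); so wash step must finish by minute 171 and therefore start by minute 141.
For the centrifuge run: wash step (must start by minute 141); secondary incubation (must start by minute 176). The most restrictive is minute 141; with a 15-minute duration, the centrifuge run must start by minute 126.
Nothing follows quantification; the deadline of minute 256 is its only limit. It must start by 256 − 60 = minute 196.
For incubation: the centrifuge run (must start by minute 126, minus 10-minute gap → minute 116); imaging (must start by minute 206); quantification (must start by minute 196). The most restrictive is minute 116; with a 40-minute duration, incubation must start by minute 76.
So incubation can start as early as minute 55 and as late as minute 76, giving 76 − 55 = 21 minutes of slack.

21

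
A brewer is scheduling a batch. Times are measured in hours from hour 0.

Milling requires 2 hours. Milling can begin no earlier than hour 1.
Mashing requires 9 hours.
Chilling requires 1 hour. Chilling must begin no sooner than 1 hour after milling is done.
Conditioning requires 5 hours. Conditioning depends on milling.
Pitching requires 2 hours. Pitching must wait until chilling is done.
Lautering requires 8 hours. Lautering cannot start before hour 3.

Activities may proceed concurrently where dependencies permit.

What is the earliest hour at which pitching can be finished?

7

Milling cannot begin until its own release at hour 1. It runs from hour 1 to 1 + 2 = hour 3.
After milling (finishes hour 3, plus 1-hour gap → hour 4), chilling can start at hour 4 and finishes at hour 5.
After chilling (finishes hour 5), pitching can start at hour 5 and finishes at hour 7.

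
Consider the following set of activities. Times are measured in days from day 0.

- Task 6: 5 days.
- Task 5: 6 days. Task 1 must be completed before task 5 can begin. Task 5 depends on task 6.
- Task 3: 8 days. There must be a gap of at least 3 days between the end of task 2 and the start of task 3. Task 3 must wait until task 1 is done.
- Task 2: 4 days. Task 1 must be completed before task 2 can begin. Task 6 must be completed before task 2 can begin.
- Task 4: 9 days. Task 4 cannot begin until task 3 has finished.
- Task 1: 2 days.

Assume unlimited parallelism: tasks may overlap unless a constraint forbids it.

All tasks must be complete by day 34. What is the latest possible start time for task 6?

Task 4 has no dependents, so it just needs to finish by day 34. Starting by 34 − 9 = day 25 achieves that.
Task 3 has to be done before task 4 (must start by day 25). That means finishing by day 25, i.e. starting by 25 − 8 = day 17.
Since task 3 (must start by day 17, minus 3-day gap → day 14) depends on it, task 2 must finish by day 14. Backing off its 4-day duration gives a latest start of day 10.
Task 5 must finish by day 34; it takes 6 days, so it must start by 34 − 6 = day 28.
For task 6: task 2 (must start by day 10); task 5 (must start by day 28). The most restrictive is day 10; with a 5-day duration, task 6 must start by day 5.

5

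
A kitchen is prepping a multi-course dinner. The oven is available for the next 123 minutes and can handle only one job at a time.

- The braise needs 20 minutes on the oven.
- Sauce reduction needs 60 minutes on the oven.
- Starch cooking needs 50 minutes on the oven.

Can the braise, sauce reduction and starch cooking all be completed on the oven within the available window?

Running back to back, the jobs need 20 + 60 + 50 = 130 minutes on the oven.
Since 130 > 123, they cannot all fit.

No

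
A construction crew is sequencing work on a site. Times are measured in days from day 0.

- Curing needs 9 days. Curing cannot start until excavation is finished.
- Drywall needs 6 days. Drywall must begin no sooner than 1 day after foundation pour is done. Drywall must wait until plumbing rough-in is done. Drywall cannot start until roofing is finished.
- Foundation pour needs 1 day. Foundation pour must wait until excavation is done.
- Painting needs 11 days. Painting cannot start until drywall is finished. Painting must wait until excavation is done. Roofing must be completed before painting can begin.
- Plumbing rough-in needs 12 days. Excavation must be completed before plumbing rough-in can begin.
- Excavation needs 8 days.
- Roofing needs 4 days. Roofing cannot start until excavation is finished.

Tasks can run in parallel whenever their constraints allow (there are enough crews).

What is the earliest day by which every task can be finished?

Excavation has no prerequisites, so it starts at day 0 and finishes at day 8.
Plumbing rough-in cannot begin until excavation (finishes day 8). It runs from day 8 to 8 + 12 = day 20.
Roofing cannot begin until excavation (finishes day 8). It runs from day 8 to 8 + 4 = day 12.
After excavation (finishes day 8), curing can start at day 8 and finishes at day 17.
After excavation (finishes day 8), foundation pour can start at day 8 and finishes at day 9.
Drywall needs all of foundation pour (finishes day 9, plus 1-day gap → day 10); plumbing rough-in (finishes day 20); roofing (finishes day 12). That puts its earliest start at day 20; it finishes at 20 + 6 = day 26.
Painting has to wait for drywall (finishes day 26); excavation (finishes day 8); roofing (finishes day 12). The latest of these is day 26, so painting runs day 26 to 26 + 11 = day 37.
All tasks are finished once the last one completes. Finish times: Excavation at 8, Foundation pour at 9, Curing at 17, Roofing at 12, Plumbing rough-in at 20, Drywall at 26, Painting at 37. The latest is day 37.

37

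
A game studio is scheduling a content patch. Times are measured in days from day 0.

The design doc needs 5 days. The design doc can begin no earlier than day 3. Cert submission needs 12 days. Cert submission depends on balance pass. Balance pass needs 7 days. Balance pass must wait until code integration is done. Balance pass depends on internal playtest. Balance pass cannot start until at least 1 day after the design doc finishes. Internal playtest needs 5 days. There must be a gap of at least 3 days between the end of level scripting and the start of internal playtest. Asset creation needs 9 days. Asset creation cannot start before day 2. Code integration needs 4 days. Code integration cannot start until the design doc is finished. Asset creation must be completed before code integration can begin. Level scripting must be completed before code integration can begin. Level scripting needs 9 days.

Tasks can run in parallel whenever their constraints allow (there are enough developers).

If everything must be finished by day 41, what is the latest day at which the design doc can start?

13

Cert submission must finish by day 41; it takes 12 days, so it must start by 41 − 12 = day 29.
Balance pass feeds into cert submission (must start by day 29); so balance pass must finish by day 29 and therefore start by day 22.
Since balance pass (must start by day 22) depends on it, code integration must finish by day 22. Backing off its 4-day duration gives a latest start of day 18.
The design doc feeds code integration (must start by day 18); balance pass (must start by day 22, minus 1-day gap → day 21). Taking the minimum, the design doc must finish by day 18 and start by 18 − 5 = day 13.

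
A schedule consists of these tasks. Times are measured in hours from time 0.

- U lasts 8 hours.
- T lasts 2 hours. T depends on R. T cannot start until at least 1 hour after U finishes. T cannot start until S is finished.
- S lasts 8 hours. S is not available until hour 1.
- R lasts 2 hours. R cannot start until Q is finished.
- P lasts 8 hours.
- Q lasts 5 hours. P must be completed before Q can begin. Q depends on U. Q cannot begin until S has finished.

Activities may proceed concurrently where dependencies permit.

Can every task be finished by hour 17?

No

Nothing blocks U, so it runs from hour 0 to hour 8.
S waits on its own release at hour 1, so it starts at hour 1 and finishes at 1 + 8 = hour 9.
Nothing blocks P, so it runs from hour 0 to hour 8.
Q has to wait for P (finishes hour 8); U (finishes hour 8); S (finishes hour 9). The latest of these is hour 9, so Q runs hour 9 to 9 + 5 = hour 14.
After Q (finishes hour 14), R can start at hour 14 and finishes at hour 16.
For T: R (finishes hour 16); U (finishes hour 8, plus 1-hour gap → hour 9); S (finishes hour 9). Taking the maximum gives a start of hour 16, and it finishes at 16 + 2 = hour 18.
The earliest everything can be done is hour 18, which is after the deadline of 17, so it is not possible.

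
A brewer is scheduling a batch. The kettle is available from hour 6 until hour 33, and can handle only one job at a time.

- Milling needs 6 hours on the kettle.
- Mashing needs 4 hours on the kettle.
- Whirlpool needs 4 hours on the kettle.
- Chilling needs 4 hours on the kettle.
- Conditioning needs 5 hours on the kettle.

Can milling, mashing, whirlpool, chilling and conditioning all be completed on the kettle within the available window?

The kettle window is 33 − 6 = 27 hours.
Running back to back, the jobs need 6 + 4 + 4 + 4 + 5 = 23 hours on the kettle.
Since 23 ≤ 27, they fit within the window.

Yes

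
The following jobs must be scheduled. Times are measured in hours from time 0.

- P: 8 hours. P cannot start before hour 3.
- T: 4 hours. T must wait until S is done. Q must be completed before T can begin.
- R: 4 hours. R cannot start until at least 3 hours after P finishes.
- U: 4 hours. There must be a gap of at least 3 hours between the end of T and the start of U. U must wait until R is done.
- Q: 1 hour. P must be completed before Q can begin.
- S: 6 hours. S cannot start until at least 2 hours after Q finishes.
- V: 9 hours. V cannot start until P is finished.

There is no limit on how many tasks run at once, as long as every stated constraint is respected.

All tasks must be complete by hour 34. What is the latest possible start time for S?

U has no dependents, so it just needs to finish by hour 34. Starting by 34 − 4 = hour 30 achieves that.
T has to be done before U (must start by hour 30, minus 3-hour gap → hour 27). That means finishing by hour 27, i.e. starting by 27 − 4 = hour 23.
Since T (must start by hour 23) depends on it, S must finish by hour 23. Backing off its 6-hour duration gives a latest start of hour 17.

17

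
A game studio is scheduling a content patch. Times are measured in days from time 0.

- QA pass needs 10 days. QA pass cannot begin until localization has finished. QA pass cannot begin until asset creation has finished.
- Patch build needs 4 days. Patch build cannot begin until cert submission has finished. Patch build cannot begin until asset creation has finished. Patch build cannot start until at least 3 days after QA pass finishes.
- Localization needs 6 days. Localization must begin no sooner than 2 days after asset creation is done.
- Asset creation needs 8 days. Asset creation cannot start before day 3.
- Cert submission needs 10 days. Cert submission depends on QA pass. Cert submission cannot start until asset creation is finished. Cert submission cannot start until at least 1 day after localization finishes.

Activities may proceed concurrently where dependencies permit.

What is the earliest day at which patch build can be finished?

Asset creation waits on its own release at day 3, so it starts at day 3 and finishes at 3 + 8 = day 11.
Localization waits on asset creation (finishes day 11, plus 2-day gap → day 13), so it starts at day 13 and finishes at 13 + 6 = day 19.
For QA pass: localization (finishes day 19); asset creation (finishes day 11). Taking the maximum gives a start of day 19, and it finishes at 19 + 10 = day 29.
For cert submission: QA pass (finishes day 29); asset creation (finishes day 11); localization (finishes day 19, plus 1-day gap → day 20). Taking the maximum gives a start of day 29, and it finishes at 29 + 10 = day 39.
Patch build needs all of cert submission (finishes day 39); asset creation (finishes day 11); QA pass (finishes day 29, plus 3-day gap → day 32). That puts its earliest start at day 39; it finishes at 39 + 4 = day 43.

43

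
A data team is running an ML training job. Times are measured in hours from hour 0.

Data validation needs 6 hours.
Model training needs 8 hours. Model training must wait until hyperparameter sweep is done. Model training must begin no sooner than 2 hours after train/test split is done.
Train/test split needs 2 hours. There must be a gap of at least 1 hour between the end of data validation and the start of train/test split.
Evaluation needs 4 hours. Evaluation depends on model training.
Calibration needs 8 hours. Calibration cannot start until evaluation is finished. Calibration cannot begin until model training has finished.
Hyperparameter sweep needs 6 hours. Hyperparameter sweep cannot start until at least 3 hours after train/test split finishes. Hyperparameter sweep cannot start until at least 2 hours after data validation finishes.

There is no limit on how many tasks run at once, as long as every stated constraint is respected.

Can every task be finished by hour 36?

No

Nothing blocks data validation, so it runs from hour 0 to hour 6.
After data validation (finishes hour 6, plus 1-hour gap → hour 7), train/test split can start at hour 7 and finishes at hour 9.
Hyperparameter sweep has to wait for train/test split (finishes hour 9, plus 3-hour gap → hour 12); data validation (finishes hour 6, plus 2-hour gap → hour 8). The latest of these is hour 12, so hyperparameter sweep runs hour 12 to 12 + 6 = hour 18.
Model training cannot start until hyperparameter sweep (finishes hour 18); train/test split (finishes hour 9, plus 2-hour gap → hour 11). The controlling bound is hour 18, so model training finishes at 18 + 8 = hour 26.
Evaluation cannot begin until model training (finishes hour 26). It runs from hour 26 to 26 + 4 = hour 30.
Calibration cannot start until evaluation (finishes hour 30); model training (finishes hour 26). The controlling bound is hour 30, so calibration finishes at 30 + 8 = hour 38.
The earliest everything can be done is hour 38, which is after the deadline of 36, so it is not possible.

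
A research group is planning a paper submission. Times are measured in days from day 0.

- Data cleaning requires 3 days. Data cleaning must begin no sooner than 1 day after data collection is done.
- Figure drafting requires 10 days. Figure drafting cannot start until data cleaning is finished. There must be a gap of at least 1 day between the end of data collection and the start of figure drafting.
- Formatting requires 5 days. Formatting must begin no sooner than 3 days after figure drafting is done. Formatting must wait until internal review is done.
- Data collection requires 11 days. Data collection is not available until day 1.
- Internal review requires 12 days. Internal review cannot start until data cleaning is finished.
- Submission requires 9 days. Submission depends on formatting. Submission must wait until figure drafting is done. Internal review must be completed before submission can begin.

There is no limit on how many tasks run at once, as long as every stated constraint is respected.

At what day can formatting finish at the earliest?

Data collection cannot begin until its own release at day 1. It runs from day 1 to 1 + 11 = day 12.
Data cleaning cannot begin until data collection (finishes day 12, plus 1-day gap → day 13). It runs from day 13 to 13 + 3 = day 16.
After data cleaning (finishes day 16), internal review can start at day 16 and finishes at day 28.
Figure drafting cannot start until data cleaning (finishes day 16); data collection (finishes day 12, plus 1-day gap → day 13). The controlling bound is day 16, so figure drafting finishes at 16 + 10 = day 26.
For formatting: figure drafting (finishes day 26, plus 3-day gap → day 29); internal review (finishes day 28). Taking the maximum gives a start of day 29, and it finishes at 29 + 5 = day 34.

34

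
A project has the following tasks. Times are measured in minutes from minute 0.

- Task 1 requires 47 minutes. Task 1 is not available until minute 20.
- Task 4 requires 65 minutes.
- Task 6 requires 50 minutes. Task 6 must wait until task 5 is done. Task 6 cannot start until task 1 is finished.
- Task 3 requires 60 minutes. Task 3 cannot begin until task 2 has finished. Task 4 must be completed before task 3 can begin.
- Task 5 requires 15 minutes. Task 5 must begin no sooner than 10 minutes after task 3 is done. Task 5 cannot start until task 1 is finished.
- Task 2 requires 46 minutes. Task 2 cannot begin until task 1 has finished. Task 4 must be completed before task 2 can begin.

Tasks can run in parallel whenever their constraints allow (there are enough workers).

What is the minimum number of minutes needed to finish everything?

248

Task 4 has no prerequisites, so it starts at minute 0 and finishes at minute 65.
After its own release at minute 20, task 1 can start at minute 20 and finishes at minute 67.
Task 2 cannot start until task 1 (finishes minute 67); task 4 (finishes minute 65). The controlling bound is minute 67, so task 2 finishes at 67 + 46 = minute 113.
Task 3 needs all of task 2 (finishes minute 113); task 4 (finishes minute 65). That puts its earliest start at minute 113; it finishes at 113 + 60 = minute 173.
Task 5 has to wait for task 3 (finishes minute 173, plus 10-minute gap → minute 183); task 1 (finishes minute 67). The latest of these is minute 183, so task 5 runs minute 183 to 183 + 15 = minute 198.
Task 6 cannot start until task 5 (finishes minute 198); task 1 (finishes minute 67). The controlling bound is minute 198, so task 6 finishes at 198 + 50 = minute 248.
All tasks are finished once the last one completes. Finish times: Task 1 at 67, Task 2 at 113, Task 3 at 173, Task 4 at 65, Task 5 at 198, Task 6 at 248. The latest is minute 248.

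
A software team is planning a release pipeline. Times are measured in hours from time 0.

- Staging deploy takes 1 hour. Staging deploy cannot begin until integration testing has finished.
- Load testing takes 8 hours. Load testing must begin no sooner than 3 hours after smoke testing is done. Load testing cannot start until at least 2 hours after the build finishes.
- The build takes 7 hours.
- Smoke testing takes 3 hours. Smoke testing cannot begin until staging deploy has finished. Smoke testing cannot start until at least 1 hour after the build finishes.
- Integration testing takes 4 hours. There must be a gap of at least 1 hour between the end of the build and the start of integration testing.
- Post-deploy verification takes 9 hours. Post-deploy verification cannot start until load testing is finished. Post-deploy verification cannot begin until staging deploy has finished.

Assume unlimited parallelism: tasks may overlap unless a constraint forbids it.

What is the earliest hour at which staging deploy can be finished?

The build has no prerequisites, so it starts at hour 0 and finishes at hour 7.
Integration testing waits on the build (finishes hour 7, plus 1-hour gap → hour 8), so it starts at hour 8 and finishes at 8 + 4 = hour 12.
Staging deploy waits on integration testing (finishes hour 12), so it starts at hour 12 and finishes at 12 + 1 = hour 13.

13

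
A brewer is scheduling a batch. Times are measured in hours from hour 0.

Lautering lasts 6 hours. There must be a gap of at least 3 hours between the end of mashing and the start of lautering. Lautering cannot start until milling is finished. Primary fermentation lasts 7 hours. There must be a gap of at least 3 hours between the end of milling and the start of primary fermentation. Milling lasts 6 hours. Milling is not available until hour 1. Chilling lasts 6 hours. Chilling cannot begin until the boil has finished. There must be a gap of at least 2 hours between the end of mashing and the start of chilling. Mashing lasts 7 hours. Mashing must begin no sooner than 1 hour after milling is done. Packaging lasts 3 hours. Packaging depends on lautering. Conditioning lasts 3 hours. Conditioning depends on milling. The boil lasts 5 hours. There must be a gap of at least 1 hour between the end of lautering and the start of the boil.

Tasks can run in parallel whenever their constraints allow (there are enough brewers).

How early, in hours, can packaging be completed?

27

Milling cannot begin until its own release at hour 1. It runs from hour 1 to 1 + 6 = hour 7.
Mashing cannot begin until milling (finishes hour 7, plus 1-hour gap → hour 8). It runs from hour 8 to 8 + 7 = hour 15.
Lautering needs all of mashing (finishes hour 15, plus 3-hour gap → hour 18); milling (finishes hour 7). That puts its earliest start at hour 18; it finishes at 18 + 6 = hour 24.
Packaging cannot begin until lautering (finishes hour 24). It runs from hour 24 to 24 + 3 = hour 27.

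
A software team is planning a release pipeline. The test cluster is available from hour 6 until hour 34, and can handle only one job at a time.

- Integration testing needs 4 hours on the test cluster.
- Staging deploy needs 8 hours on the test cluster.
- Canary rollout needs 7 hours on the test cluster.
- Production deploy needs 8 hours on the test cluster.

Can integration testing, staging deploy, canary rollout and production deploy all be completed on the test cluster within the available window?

Yes

The test cluster window is 34 − 6 = 28 hours.
Running back to back, the jobs need 4 + 8 + 7 + 8 = 27 hours on the test cluster.
Since 27 ≤ 28, they fit within the window.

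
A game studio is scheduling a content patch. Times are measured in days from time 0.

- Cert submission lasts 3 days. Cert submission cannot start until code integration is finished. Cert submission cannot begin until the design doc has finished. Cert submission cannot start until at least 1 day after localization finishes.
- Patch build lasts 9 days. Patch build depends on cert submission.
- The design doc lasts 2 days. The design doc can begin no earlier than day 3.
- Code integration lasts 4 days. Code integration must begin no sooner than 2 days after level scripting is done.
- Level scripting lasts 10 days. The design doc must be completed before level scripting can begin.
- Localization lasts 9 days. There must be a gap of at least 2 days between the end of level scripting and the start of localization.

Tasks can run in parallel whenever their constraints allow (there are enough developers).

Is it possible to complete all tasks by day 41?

The design doc waits on its own release at day 3, so it starts at day 3 and finishes at 3 + 2 = day 5.
Level scripting cannot begin until the design doc (finishes day 5). It runs from day 5 to 5 + 10 = day 15.
Localization waits on level scripting (finishes day 15, plus 2-day gap → day 17), so it starts at day 17 and finishes at 17 + 9 = day 26.
After level scripting (finishes day 15, plus 2-day gap → day 17), code integration can start at day 17 and finishes at day 21.
Cert submission needs all of code integration (finishes day 21); the design doc (finishes day 5); localization (finishes day 26, plus 1-day gap → day 27). That puts its earliest start at day 27; it finishes at 27 + 3 = day 30.
After cert submission (finishes day 30), patch build can start at day 30 and finishes at day 39.
Every task is finished by day 39, which is no later than the deadline of 41, so the schedule is feasible.

Yes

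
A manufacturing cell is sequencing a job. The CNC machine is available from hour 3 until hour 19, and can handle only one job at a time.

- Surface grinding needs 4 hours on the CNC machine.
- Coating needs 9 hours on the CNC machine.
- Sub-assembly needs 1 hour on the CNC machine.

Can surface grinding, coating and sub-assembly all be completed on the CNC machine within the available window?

The CNC machine window is 19 − 3 = 16 hours.
Running back to back, the jobs need 4 + 9 + 1 = 14 hours on the CNC machine.
Since 14 ≤ 16, they fit within the window.

Yes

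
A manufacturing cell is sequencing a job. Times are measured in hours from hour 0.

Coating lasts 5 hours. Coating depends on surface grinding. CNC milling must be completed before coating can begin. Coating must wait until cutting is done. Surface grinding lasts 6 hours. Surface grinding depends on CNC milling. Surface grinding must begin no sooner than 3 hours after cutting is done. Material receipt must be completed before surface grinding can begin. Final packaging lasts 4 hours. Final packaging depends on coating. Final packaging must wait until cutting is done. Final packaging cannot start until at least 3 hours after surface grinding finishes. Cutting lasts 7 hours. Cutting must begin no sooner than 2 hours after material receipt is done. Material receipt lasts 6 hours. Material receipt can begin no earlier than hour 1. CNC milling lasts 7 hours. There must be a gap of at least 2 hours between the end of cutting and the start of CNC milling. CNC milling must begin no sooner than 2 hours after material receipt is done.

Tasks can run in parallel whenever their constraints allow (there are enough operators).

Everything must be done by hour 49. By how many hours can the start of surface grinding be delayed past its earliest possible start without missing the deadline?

9

Material receipt cannot begin until its own release at hour 1. It runs from hour 1 to 1 + 6 = hour 7.
Cutting cannot begin until material receipt (finishes hour 7, plus 2-hour gap → hour 9). It runs from hour 9 to 9 + 7 = hour 16.
CNC milling needs all of cutting (finishes hour 16, plus 2-hour gap → hour 18); material receipt (finishes hour 7, plus 2-hour gap → hour 9). That puts its earliest start at hour 18; it finishes at 18 + 7 = hour 25.
Surface grinding cannot start until CNC milling (finishes hour 25); cutting (finishes hour 16, plus 3-hour gap → hour 19); material receipt (finishes hour 7). The controlling bound is hour 25, so surface grinding finishes at 25 + 6 = hour 31.

Working backward from the deadline:
Final packaging has no dependents, so it just needs to finish by hour 49. Starting by 49 − 4 = hour 45 achieves that.
Coating must finish before final packaging (must start by hour 45). With a 5-hour duration, coating must start by 45 − 5 = hour 40.
Surface grinding must finish in time for coating (must start by hour 40); final packaging (must start by hour 45, minus 3-hour gap → hour 42). The tightest is hour 40, so surface grinding must start by 40 − 6 = hour 34.
So surface grinding can start as early as hour 25 and as late as hour 34, giving 34 − 25 = 9 hours of slack.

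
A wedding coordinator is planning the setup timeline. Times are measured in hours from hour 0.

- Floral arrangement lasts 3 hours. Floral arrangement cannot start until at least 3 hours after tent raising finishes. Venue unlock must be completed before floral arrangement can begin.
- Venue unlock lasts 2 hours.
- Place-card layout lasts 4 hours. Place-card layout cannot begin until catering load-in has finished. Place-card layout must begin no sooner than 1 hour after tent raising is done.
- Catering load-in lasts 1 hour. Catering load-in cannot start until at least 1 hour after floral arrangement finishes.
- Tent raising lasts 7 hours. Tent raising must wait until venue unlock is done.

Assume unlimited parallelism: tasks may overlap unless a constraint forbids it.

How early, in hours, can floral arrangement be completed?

15

Venue unlock has no prerequisites, so it starts at hour 0 and finishes at hour 2.
Tent raising cannot begin until venue unlock (finishes hour 2). It runs from hour 2 to 2 + 7 = hour 9.
Floral arrangement cannot start until tent raising (finishes hour 9, plus 3-hour gap → hour 12); venue unlock (finishes hour 2). The controlling bound is hour 12, so floral arrangement finishes at 12 + 3 = hour 15.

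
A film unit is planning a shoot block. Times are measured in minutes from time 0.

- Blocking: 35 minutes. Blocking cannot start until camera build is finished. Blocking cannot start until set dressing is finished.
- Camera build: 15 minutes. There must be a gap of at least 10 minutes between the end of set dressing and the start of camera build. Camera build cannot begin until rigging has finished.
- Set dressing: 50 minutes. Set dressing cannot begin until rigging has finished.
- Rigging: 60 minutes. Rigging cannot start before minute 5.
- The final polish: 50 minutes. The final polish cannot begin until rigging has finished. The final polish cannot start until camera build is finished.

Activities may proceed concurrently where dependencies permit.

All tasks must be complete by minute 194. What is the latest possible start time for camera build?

To finish by minute 194, blocking (duration 35) must start no later than minute 159.
Nothing follows the final polish; the deadline of minute 194 is its only limit. It must start by 194 − 50 = minute 144.
Camera build has several dependents: blocking (must start by minute 159); the final polish (must start by minute 144). The earliest of those limits is minute 144, so camera build must start by 144 − 15 = minute 129.

129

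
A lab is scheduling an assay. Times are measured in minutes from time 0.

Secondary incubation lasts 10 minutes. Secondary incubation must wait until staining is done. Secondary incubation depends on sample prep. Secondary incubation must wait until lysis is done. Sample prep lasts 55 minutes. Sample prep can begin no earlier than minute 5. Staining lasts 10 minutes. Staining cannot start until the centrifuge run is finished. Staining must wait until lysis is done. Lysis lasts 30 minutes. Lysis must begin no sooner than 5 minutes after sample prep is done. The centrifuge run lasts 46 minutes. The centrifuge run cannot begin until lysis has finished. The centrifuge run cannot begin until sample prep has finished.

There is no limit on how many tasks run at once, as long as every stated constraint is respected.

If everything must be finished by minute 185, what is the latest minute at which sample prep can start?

To finish by minute 185, secondary incubation (duration 10) must start no later than minute 175.
Since secondary incubation (must start by minute 175) depends on it, staining must finish by minute 175. Backing off its 10-minute duration gives a latest start of minute 165.
The centrifuge run feeds into staining (must start by minute 165); so the centrifuge run must finish by minute 165 and therefore start by minute 119.
Lysis has several dependents: the centrifuge run (must start by minute 119); staining (must start by minute 165); secondary incubation (must start by minute 175). The earliest of those limits is minute 119, so lysis must start by 119 − 30 = minute 89.
For sample prep: lysis (must start by minute 89, minus 5-minute gap → minute 84); the centrifuge run (must start by minute 119); secondary incubation (must start by minute 175). The most restrictive is minute 84; with a 55-minute duration, sample prep must start by minute 29.

29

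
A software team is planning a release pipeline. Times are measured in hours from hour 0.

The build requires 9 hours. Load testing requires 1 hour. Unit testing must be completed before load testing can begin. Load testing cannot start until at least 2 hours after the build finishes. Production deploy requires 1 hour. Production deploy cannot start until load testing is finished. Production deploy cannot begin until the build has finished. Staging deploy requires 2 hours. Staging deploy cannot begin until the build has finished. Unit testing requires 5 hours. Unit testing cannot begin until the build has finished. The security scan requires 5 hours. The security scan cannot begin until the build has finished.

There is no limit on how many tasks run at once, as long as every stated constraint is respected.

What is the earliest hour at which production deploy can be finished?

The build has no prerequisites, so it starts at hour 0 and finishes at hour 9.
After the build (finishes hour 9), unit testing can start at hour 9 and finishes at hour 14.
Load testing has to wait for unit testing (finishes hour 14); the build (finishes hour 9, plus 2-hour gap → hour 11). The latest of these is hour 14, so load testing runs hour 14 to 14 + 1 = hour 15.
Production deploy has to wait for load testing (finishes hour 15); the build (finishes hour 9). The latest of these is hour 15, so production deploy runs hour 15 to 15 + 1 = hour 16.

16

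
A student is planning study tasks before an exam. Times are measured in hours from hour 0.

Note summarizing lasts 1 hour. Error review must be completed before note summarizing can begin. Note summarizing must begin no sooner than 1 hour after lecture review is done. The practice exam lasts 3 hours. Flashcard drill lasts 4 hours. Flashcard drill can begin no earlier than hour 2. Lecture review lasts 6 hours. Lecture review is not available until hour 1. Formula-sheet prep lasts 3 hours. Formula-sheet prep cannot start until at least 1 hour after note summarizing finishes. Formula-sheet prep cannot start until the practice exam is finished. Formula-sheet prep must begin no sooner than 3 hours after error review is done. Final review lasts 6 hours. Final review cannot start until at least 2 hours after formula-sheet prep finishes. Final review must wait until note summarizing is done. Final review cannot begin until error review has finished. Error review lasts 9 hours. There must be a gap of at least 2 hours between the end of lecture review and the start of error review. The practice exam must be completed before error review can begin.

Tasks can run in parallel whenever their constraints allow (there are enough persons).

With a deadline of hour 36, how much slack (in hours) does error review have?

4

The practice exam can start immediately at hour 0; it finishes at hour 3.
Lecture review waits on its own release at hour 1, so it starts at hour 1 and finishes at 1 + 6 = hour 7.
Error review needs all of lecture review (finishes hour 7, plus 2-hour gap → hour 9); the practice exam (finishes hour 3). That puts its earliest start at hour 9; it finishes at 9 + 9 = hour 18.

Working backward from the deadline:
Final review has no dependents, so it just needs to finish by hour 36. Starting by 36 − 6 = hour 30 achieves that.
Formula-sheet prep must finish before final review (must start by hour 30, minus 2-hour gap → hour 28). With a 3-hour duration, formula-sheet prep must start by 28 − 3 = hour 25.
For note summarizing: formula-sheet prep (must start by hour 25, minus 1-hour gap → hour 24); final review (must start by hour 30). The most restrictive is hour 24; with a 1-hour duration, note summarizing must start by hour 23.
Error review feeds note summarizing (must start by hour 23); formula-sheet prep (must start by hour 25, minus 3-hour gap → hour 22); final review (must start by hour 30). Taking the minimum, error review must finish by hour 22 and start by 22 − 9 = hour 13.
So error review can start as early as hour 9 and as late as hour 13, giving 13 − 9 = 4 hours of slack.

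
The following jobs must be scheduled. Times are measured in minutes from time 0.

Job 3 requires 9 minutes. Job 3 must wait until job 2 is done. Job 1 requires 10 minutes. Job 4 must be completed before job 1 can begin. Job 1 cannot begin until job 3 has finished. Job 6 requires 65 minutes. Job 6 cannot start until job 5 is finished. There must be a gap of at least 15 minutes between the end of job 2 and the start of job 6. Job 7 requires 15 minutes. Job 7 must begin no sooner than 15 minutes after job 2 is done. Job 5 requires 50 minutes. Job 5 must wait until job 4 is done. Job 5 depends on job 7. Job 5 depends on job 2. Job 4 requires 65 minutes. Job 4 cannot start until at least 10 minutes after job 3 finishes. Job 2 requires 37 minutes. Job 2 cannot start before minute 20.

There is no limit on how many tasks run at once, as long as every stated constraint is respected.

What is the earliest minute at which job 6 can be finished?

256

Job 2 waits on its own release at minute 20, so it starts at minute 20 and finishes at 20 + 37 = minute 57.
After job 2 (finishes minute 57, plus 15-minute gap → minute 72), job 7 can start at minute 72 and finishes at minute 87.
Job 3 waits on job 2 (finishes minute 57), so it starts at minute 57 and finishes at 57 + 9 = minute 66.
Job 4 waits on job 3 (finishes minute 66, plus 10-minute gap → minute 76), so it starts at minute 76 and finishes at 76 + 65 = minute 141.
Job 5 has to wait for job 4 (finishes minute 141); job 7 (finishes minute 87); job 2 (finishes minute 57). The latest of these is minute 141, so job 5 runs minute 141 to 141 + 50 = minute 191.
Job 6 cannot start until job 5 (finishes minute 191); job 2 (finishes minute 57, plus 15-minute gap → minute 72). The controlling bound is minute 191, so job 6 finishes at 191 + 65 = minute 256.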